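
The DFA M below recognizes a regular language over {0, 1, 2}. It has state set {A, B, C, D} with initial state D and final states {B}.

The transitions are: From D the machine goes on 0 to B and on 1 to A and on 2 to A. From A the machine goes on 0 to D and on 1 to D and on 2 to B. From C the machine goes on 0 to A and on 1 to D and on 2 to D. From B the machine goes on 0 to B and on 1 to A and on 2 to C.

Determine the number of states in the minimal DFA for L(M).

4

All states are reachable from the start state.
P0 = {B} | {A,C,D}.
On input 0, block {A,C,D} splits into {A,C} and {D}.
Split {A,C} by δ(·,0) → {A} and {C}.
The partition is now stable with 4 blocks: {B} | {A} | {D} | {C}.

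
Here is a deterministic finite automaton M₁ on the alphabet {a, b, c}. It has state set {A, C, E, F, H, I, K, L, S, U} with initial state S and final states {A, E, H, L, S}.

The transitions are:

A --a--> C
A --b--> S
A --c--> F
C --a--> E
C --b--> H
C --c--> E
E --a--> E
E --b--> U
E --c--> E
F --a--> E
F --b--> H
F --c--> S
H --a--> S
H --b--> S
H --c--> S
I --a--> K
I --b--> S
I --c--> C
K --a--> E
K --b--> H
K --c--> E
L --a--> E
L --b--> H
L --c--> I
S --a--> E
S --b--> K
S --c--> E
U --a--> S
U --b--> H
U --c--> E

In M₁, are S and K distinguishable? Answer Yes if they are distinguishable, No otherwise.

Reachable states from the start: {E,H,K,S,U}. Unreachable: {A,C,F,I,L} — drop them.
Initial partition by acceptance: {E,H,S} | {K,U}.
Split {E,H,S} by δ(·,b) → {E,S} and {H}.
Stable partition: {E,S} | {K,U} | {H} — 3 equivalence classes.
S and K end up in different blocks, so they are distinguishable. For instance, the string 'ε' is accepted from only S.

Yes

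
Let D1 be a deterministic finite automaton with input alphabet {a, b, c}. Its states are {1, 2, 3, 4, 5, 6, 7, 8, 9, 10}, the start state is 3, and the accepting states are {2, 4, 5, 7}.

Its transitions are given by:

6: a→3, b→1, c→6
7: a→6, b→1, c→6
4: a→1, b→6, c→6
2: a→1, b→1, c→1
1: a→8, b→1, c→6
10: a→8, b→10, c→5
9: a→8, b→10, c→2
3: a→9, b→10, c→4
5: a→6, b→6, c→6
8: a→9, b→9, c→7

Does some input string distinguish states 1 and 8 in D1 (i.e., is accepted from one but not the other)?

Yes

Every state is reachable, so we keep all 10.
Start with accepting vs non-accepting: {2,4,5,7} | {1,3,6,8,9,10}.
Split {1,3,6,8,9,10} by δ(·,c) → {3,8,9,10} and {1,6}.
Stable partition: {2,4,5,7} | {3,8,9,10} | {1,6} — 3 equivalence classes.
1 and 8 end up in different blocks, so they are distinguishable. For instance, the string 'c' is accepted from only 8.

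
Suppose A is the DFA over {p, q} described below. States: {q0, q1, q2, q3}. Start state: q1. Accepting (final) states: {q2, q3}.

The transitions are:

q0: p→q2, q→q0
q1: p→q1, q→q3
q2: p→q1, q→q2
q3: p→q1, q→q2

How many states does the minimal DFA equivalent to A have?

States {q0} cannot be reached from the start state, so discard them.
Start with accepting vs non-accepting: {q2,q3} | {q1}.
Stable partition: {q2,q3} | {q1} — 2 equivalence classes.

2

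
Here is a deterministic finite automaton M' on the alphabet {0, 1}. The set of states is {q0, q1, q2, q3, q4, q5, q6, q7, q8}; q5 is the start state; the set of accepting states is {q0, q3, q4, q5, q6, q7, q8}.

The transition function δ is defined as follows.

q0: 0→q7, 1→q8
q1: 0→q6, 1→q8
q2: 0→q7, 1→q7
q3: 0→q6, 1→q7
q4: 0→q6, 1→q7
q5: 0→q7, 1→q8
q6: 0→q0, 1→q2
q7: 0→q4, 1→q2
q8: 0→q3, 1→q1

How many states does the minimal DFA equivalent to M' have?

3

All states are reachable from the start state.
P0 = {q0,q3,q4,q5,q6,q7,q8} | {q1,q2}.
Refine {q0,q3,q4,q5,q6,q7,q8} on symbol 1: members go to different blocks, giving {q0,q3,q4,q5} and {q6,q7,q8}.
The partition is now stable with 3 blocks: {q0,q3,q4,q5} | {q1,q2} | {q6,q7,q8}.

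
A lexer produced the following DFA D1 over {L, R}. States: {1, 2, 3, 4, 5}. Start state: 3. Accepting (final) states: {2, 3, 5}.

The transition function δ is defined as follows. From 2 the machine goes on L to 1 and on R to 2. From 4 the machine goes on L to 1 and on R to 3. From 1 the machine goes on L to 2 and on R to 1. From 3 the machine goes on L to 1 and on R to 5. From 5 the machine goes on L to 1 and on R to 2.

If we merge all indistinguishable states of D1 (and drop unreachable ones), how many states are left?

States {4} cannot be reached from the start state, so discard them.
Initial partition by acceptance: {2,3,5} | {1}.
Stable partition: {2,3,5} | {1} — 2 equivalence classes.

2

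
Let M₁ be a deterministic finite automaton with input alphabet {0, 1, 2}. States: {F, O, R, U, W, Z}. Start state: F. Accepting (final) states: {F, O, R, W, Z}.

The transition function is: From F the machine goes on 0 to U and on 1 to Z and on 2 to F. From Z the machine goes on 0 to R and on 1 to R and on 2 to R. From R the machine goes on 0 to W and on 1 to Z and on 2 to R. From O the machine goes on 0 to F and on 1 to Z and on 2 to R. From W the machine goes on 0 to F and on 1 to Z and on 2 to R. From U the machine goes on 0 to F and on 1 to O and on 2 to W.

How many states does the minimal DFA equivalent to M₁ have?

5

Start with accepting vs non-accepting: {F,O,R,W,Z} | {U}.
On input 0, block {F,O,R,W,Z} splits into {O,R,W,Z} and {F}.
On input 0, block {O,R,W,Z} splits into {O,W} and {R,Z}.
Refine {R,Z} on symbol 0: members go to different blocks, giving {R} and {Z}.
Stable partition: {O,W} | {U} | {F} | {R} | {Z} — 5 equivalence classes.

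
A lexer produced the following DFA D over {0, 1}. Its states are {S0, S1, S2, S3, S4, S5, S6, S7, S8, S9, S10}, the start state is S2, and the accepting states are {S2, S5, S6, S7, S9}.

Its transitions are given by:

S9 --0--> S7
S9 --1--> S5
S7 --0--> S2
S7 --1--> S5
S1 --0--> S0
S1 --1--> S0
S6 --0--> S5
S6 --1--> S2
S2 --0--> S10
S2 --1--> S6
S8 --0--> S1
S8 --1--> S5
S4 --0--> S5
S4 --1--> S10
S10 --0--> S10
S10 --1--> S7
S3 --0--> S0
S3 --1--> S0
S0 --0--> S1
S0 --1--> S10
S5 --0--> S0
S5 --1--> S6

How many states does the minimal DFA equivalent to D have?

7

First remove the unreachable states {S3,S4,S8,S9}; 7 states remain.
Start with accepting vs non-accepting: {S2,S5,S6,S7} | {S0,S1,S10}.
On input 0, block {S2,S5,S6,S7} splits into {S2,S5} and {S6,S7}.
On input 1, block {S0,S1,S10} splits into {S0,S1} and {S10}.
Split {S2,S5} by δ(·,0) → {S2} and {S5}.
On input 1, block {S0,S1} splits into {S0} and {S1}.
On input 0, block {S6,S7} splits into {S6} and {S7}.
No further refinement is possible. Final partition (7 blocks): {S2} | {S0} | {S6} | {S10} | {S5} | {S1} | {S7}.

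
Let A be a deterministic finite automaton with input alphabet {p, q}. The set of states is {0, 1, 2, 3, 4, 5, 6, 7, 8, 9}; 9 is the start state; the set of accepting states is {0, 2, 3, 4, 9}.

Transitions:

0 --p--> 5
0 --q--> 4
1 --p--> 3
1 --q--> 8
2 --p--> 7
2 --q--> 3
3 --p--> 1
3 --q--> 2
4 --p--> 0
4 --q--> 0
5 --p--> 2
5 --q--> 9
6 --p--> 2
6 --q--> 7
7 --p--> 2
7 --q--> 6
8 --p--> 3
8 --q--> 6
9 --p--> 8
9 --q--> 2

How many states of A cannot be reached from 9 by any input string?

3

No path from 9 leads to 0, 4, 5; the other 7 states are all reachable.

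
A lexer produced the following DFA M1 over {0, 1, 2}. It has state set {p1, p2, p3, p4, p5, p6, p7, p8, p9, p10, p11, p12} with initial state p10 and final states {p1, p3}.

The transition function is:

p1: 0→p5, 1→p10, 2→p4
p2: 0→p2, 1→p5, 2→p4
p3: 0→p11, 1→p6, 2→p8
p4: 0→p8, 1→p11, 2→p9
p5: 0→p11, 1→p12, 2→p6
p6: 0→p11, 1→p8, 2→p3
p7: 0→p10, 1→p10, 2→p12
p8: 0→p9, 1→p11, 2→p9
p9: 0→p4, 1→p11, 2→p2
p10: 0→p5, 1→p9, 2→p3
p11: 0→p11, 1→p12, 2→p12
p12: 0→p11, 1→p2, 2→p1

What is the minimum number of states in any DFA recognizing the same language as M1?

First remove the unreachable states {p7}; 11 states remain.
Initial partition by acceptance: {p1,p3} | {p2,p4,p5,p6,p8,p9,p10,p11,p12}.
On input 2, block {p2,p4,p5,p6,p8,p9,p10,p11,p12} splits into {p2,p4,p5,p8,p9,p11} and {p6,p10,p12}.
On input 1, block {p2,p4,p5,p8,p9,p11} splits into {p2,p4,p8,p9} and {p5,p11}.
No further refinement is possible. Final partition (4 blocks): {p1,p3} | {p2,p4,p8,p9} | {p6,p10,p12} | {p5,p11}.

4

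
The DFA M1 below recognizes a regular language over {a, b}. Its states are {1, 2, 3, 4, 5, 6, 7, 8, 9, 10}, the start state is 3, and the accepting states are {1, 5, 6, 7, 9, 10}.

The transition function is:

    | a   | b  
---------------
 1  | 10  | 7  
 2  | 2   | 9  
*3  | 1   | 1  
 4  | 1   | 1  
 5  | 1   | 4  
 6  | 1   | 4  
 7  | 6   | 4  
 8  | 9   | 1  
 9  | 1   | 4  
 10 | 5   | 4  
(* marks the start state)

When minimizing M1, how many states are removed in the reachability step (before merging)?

BFS from 3 reaches {1, 3, 4, 5, 6, 7, 10}; the 3 state(s) 2, 8, 9 are never visited.

3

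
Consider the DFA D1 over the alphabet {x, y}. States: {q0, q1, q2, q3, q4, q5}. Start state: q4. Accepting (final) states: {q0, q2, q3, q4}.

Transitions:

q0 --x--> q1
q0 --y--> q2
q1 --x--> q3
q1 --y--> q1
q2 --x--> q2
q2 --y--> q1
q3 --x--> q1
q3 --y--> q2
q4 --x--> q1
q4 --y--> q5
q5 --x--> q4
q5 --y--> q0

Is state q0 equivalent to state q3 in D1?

P0 = {q0,q2,q3,q4} | {q1,q5}.
On input x, block {q0,q2,q3,q4} splits into {q0,q3,q4} and {q2}.
On input y, block {q0,q3,q4} splits into {q0,q3} and {q4}.
On input x, block {q1,q5} splits into {q1} and {q5}.
No further refinement is possible. Final partition (5 blocks): {q0,q3} | {q1} | {q2} | {q4} | {q5}.
q0 and q3 lie in the same block of the stable partition, so they are equivalent — no string distinguishes them.

Yes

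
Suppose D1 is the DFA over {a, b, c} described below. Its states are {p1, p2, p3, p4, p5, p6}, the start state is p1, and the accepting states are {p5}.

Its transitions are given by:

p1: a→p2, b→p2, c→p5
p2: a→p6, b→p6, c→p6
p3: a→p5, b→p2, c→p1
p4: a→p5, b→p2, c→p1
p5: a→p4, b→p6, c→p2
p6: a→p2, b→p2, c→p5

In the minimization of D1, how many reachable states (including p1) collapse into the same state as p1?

2

Reachable states from the start: {p1,p2,p4,p5,p6}. Unreachable: {p3} — drop them.
Start with accepting vs non-accepting: {p5} | {p1,p2,p4,p6}.
On input a, block {p1,p2,p4,p6} splits into {p1,p2,p6} and {p4}.
Refine {p1,p2,p6} on symbol c: members go to different blocks, giving {p1,p6} and {p2}.
The partition is now stable with 4 blocks: {p5} | {p1,p6} | {p4} | {p2}.
The equivalence class containing p1 is {p1,p6}, of size 2.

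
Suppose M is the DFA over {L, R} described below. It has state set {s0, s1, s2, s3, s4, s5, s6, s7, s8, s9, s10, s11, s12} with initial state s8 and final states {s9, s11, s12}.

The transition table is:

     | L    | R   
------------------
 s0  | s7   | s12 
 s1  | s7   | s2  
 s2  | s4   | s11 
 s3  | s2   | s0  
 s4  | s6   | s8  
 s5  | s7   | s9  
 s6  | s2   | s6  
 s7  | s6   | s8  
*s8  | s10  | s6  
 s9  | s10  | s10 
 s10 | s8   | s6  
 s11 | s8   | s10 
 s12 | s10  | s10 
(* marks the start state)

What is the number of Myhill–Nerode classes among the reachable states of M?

5

First remove the unreachable states {s0,s1,s3,s5,s7,s9,s12}; 6 states remain.
P0 = {s11} | {s2,s4,s6,s8,s10}.
Split {s2,s4,s6,s8,s10} by δ(·,R) → {s4,s6,s8,s10} and {s2}.
Split {s4,s6,s8,s10} by δ(·,L) → {s4,s8,s10} and {s6}.
Refine {s4,s8,s10} on symbol L: members go to different blocks, giving {s8,s10} and {s4}.
No further refinement is possible. Final partition (5 blocks): {s11} | {s8,s10} | {s2} | {s6} | {s4}.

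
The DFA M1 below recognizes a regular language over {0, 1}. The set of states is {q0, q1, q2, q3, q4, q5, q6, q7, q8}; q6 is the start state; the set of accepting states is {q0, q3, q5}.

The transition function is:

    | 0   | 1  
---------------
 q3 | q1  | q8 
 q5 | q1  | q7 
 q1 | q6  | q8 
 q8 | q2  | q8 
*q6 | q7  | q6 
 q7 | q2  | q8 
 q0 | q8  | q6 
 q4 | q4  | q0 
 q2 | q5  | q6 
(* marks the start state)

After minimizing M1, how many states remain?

5

First remove the unreachable states {q0,q3,q4}; 6 states remain.
Initial partition by acceptance: {q5} | {q1,q2,q6,q7,q8}.
Refine {q1,q2,q6,q7,q8} on symbol 0: members go to different blocks, giving {q1,q6,q7,q8} and {q2}.
On input 0, block {q1,q6,q7,q8} splits into {q1,q6} and {q7,q8}.
Refine {q1,q6} on symbol 0: members go to different blocks, giving {q1} and {q6}.
No further refinement is possible. Final partition (5 blocks): {q5} | {q1} | {q2} | {q7,q8} | {q6}.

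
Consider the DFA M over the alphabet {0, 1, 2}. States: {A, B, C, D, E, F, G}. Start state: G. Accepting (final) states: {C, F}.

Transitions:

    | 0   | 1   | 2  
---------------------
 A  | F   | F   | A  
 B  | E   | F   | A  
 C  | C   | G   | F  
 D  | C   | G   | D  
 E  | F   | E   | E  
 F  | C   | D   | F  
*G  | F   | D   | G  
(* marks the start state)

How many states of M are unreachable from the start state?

3

BFS from G reaches {C, D, F, G}; the 3 state(s) A, B, E are never visited.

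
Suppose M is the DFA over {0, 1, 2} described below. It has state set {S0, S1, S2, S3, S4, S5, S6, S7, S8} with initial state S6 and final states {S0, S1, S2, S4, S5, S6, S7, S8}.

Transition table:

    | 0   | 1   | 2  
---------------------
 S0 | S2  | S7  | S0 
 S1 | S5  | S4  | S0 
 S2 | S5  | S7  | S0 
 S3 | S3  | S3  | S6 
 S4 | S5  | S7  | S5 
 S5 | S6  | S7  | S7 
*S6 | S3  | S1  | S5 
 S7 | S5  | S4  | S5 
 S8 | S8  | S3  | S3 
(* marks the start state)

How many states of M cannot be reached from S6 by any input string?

No path from S6 leads to S8; the other 8 states are all reachable.

1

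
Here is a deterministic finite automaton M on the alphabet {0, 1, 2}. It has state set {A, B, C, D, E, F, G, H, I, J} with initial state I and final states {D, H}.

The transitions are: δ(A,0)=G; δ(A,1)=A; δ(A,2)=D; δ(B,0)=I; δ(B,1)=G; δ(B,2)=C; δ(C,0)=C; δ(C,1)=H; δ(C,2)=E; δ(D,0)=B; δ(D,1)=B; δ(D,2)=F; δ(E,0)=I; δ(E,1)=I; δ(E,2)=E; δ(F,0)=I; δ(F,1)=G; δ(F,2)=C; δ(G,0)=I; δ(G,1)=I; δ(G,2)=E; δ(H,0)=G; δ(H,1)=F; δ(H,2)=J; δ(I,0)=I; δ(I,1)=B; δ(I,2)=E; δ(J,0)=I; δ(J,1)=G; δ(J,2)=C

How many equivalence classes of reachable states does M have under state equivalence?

Reachable states from the start: {B,C,E,F,G,H,I,J}. Unreachable: {A,D} — drop them.
Start with accepting vs non-accepting: {H} | {B,C,E,F,G,I,J}.
Refine {B,C,E,F,G,I,J} on symbol 1: members go to different blocks, giving {B,E,F,G,I,J} and {C}.
On input 2, block {B,E,F,G,I,J} splits into {B,F,J} and {E,G,I}.
On input 1, block {E,G,I} splits into {E,G} and {I}.
No further refinement is possible. Final partition (5 blocks): {H} | {B,F,J} | {C} | {E,G} | {I}.

5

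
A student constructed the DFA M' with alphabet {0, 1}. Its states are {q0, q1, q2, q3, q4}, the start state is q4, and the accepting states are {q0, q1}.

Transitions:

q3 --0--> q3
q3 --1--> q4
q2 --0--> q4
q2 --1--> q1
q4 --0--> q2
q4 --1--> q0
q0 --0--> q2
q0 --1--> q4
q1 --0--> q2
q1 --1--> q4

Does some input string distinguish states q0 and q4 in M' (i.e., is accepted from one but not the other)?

Yes

States {q3} cannot be reached from the start state, so discard them.
P0 = {q0,q1} | {q2,q4}.
No further refinement is possible. Final partition (2 blocks): {q0,q1} | {q2,q4}.
q0 and q4 end up in different blocks, so they are distinguishable. For instance, the string 'ε' is accepted from only q0.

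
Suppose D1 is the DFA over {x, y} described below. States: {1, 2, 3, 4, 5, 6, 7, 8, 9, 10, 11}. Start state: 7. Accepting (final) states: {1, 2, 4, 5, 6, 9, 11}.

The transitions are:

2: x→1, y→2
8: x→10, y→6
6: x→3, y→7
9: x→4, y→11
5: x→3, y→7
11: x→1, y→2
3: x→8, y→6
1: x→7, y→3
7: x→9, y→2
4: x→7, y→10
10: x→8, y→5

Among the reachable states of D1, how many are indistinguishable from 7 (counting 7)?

Initial partition by acceptance: {1,2,4,5,6,9,11} | {3,7,8,10}.
Split {1,2,4,5,6,9,11} by δ(·,x) → {1,4,5,6} and {2,9,11}.
On input x, block {3,7,8,10} splits into {3,8,10} and {7}.
Split {1,4,5,6} by δ(·,x) → {1,4} and {5,6}.
Stable partition: {1,4} | {3,8,10} | {2,9,11} | {7} | {5,6} — 5 equivalence classes.
The equivalence class containing 7 is {7}, of size 1.

1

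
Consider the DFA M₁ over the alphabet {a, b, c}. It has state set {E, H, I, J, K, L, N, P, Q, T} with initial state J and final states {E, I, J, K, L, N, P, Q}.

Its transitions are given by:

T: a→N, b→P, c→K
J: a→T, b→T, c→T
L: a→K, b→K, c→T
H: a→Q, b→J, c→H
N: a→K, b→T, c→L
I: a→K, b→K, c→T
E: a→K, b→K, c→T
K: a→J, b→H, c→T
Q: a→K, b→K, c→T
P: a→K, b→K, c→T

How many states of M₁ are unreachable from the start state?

2

BFS from J reaches {H, J, K, L, N, P, Q, T}; the 2 state(s) E, I are never visited.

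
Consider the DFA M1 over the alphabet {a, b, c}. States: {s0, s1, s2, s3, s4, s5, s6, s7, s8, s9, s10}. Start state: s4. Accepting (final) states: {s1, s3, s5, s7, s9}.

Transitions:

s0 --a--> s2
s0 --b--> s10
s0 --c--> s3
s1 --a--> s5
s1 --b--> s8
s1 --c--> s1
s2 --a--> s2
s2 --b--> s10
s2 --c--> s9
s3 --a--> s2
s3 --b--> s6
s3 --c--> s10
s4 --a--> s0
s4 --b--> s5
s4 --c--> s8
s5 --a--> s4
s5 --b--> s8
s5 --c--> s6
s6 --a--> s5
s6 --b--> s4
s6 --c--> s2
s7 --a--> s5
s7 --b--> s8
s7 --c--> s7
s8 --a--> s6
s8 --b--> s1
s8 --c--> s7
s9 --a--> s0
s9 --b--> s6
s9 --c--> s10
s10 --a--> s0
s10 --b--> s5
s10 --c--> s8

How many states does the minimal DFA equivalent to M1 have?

Initial partition by acceptance: {s1,s3,s5,s7,s9} | {s0,s2,s4,s6,s8,s10}.
Refine {s1,s3,s5,s7,s9} on symbol a: members go to different blocks, giving {s3,s5,s9} and {s1,s7}.
Refine {s0,s2,s4,s6,s8,s10} on symbol a: members go to different blocks, giving {s0,s2,s4,s8,s10} and {s6}.
Split {s3,s5,s9} by δ(·,b) → {s3,s9} and {s5}.
Refine {s0,s2,s4,s8,s10} on symbol a: members go to different blocks, giving {s0,s2,s4,s10} and {s8}.
Split {s0,s2,s4,s10} by δ(·,b) → {s0,s2} and {s4,s10}.
Stable partition: {s3,s9} | {s0,s2} | {s1,s7} | {s6} | {s5} | {s8} | {s4,s10} — 7 equivalence classes.

7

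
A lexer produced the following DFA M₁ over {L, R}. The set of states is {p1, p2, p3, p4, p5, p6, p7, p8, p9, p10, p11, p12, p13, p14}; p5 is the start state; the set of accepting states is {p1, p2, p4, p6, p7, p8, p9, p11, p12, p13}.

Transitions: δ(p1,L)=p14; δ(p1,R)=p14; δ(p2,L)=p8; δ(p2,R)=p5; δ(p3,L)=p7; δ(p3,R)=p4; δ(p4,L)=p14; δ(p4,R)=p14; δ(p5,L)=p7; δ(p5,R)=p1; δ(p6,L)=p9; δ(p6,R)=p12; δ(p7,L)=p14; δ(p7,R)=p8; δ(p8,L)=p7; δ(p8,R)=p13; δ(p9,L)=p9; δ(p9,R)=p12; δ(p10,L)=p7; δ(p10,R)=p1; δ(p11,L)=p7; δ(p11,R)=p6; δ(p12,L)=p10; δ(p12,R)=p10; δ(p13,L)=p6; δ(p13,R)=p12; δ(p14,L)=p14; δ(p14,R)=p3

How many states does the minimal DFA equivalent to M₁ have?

7

First remove the unreachable states {p2,p11}; 12 states remain.
Initial partition by acceptance: {p1,p4,p6,p7,p8,p9,p12,p13} | {p3,p5,p10,p14}.
Refine {p1,p4,p6,p7,p8,p9,p12,p13} on symbol L: members go to different blocks, giving {p1,p4,p7,p12} and {p6,p8,p9,p13}.
On input R, block {p1,p4,p7,p12} splits into {p1,p4,p12} and {p7}.
Refine {p3,p5,p10,p14} on symbol L: members go to different blocks, giving {p3,p5,p10} and {p14}.
Refine {p1,p4,p12} on symbol L: members go to different blocks, giving {p1,p4} and {p12}.
On input L, block {p6,p8,p9,p13} splits into {p6,p9,p13} and {p8}.
The partition is now stable with 7 blocks: {p1,p4} | {p3,p5,p10} | {p6,p9,p13} | {p7} | {p14} | {p12} | {p8}.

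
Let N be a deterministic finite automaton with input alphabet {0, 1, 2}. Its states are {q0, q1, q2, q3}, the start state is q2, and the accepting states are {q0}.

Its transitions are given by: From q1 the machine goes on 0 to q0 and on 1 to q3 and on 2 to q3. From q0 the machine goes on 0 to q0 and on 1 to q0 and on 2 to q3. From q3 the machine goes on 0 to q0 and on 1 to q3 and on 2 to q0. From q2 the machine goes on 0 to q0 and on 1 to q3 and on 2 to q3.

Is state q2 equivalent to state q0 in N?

States {q1} cannot be reached from the start state, so discard them.
P0 = {q0} | {q2,q3}.
Refine {q2,q3} on symbol 2: members go to different blocks, giving {q2} and {q3}.
No further refinement is possible. Final partition (3 blocks): {q0} | {q2} | {q3}.
q2 and q0 end up in different blocks, so they are distinguishable. For instance, the string 'ε' is accepted from only q0.

No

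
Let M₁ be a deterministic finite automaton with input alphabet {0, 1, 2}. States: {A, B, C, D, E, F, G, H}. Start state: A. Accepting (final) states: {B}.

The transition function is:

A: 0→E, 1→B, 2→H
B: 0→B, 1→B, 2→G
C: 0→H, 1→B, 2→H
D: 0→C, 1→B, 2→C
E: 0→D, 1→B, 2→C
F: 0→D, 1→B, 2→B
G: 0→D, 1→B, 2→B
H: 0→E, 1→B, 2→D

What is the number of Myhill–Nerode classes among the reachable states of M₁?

3

Reachable states from the start: {A,B,C,D,E,G,H}. Unreachable: {F} — drop them.
Start with accepting vs non-accepting: {B} | {A,C,D,E,G,H}.
Split {A,C,D,E,G,H} by δ(·,2) → {A,C,D,E,H} and {G}.
Stable partition: {B} | {A,C,D,E,H} | {G} — 3 equivalence classes.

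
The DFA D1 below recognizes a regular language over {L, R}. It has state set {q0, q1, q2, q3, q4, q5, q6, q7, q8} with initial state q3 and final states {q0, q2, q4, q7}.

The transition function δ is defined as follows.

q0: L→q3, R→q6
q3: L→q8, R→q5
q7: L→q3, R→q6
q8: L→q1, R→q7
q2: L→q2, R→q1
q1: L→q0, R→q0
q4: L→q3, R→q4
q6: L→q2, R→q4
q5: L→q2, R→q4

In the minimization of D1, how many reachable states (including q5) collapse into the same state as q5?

2

P0 = {q0,q2,q4,q7} | {q1,q3,q5,q6,q8}.
On input L, block {q0,q2,q4,q7} splits into {q0,q4,q7} and {q2}.
Split {q0,q4,q7} by δ(·,R) → {q0,q7} and {q4}.
Split {q1,q3,q5,q6,q8} by δ(·,L) → {q3,q8} and {q5,q6} and {q1}.
Split {q3,q8} by δ(·,L) → {q3} and {q8}.
No further refinement is possible. Final partition (7 blocks): {q0,q7} | {q3} | {q2} | {q4} | {q5,q6} | {q1} | {q8}.
The equivalence class containing q5 is {q5,q6}, of size 2.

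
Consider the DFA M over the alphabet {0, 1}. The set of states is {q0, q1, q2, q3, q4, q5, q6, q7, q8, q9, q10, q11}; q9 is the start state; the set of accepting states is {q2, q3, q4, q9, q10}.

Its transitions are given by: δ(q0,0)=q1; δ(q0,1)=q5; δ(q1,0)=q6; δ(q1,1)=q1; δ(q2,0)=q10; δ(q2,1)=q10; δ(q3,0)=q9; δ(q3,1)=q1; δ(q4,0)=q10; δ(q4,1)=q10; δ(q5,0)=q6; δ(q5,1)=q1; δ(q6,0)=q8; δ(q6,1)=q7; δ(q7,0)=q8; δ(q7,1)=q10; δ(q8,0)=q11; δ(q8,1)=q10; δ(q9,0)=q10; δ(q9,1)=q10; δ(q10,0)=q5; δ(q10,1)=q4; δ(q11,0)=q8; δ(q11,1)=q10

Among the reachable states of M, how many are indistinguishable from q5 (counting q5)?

States {q0,q2,q3} cannot be reached from the start state, so discard them.
Start with accepting vs non-accepting: {q4,q9,q10} | {q1,q5,q6,q7,q8,q11}.
Split {q4,q9,q10} by δ(·,0) → {q4,q9} and {q10}.
Refine {q1,q5,q6,q7,q8,q11} on symbol 1: members go to different blocks, giving {q1,q5,q6} and {q7,q8,q11}.
On input 0, block {q1,q5,q6} splits into {q1,q5} and {q6}.
Stable partition: {q4,q9} | {q1,q5} | {q10} | {q7,q8,q11} | {q6} — 5 equivalence classes.
State q5 belongs to the block {q1,q5}, which has 2 states.

2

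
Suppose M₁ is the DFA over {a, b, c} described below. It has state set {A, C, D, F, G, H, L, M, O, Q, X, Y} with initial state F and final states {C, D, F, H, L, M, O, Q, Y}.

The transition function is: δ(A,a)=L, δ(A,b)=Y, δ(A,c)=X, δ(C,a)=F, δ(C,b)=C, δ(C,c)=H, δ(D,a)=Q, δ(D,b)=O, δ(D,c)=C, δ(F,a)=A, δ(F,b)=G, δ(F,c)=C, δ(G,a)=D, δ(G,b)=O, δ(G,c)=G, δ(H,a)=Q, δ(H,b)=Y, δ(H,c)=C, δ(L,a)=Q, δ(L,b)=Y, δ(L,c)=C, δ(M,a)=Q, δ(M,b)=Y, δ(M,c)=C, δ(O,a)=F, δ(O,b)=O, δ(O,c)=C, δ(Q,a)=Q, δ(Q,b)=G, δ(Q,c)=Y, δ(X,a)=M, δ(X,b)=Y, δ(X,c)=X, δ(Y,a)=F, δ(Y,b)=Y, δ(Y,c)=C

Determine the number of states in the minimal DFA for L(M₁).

P0 = {C,D,F,H,L,M,O,Q,Y} | {A,G,X}.
On input a, block {C,D,F,H,L,M,O,Q,Y} splits into {C,D,H,L,M,O,Q,Y} and {F}.
Split {C,D,H,L,M,O,Q,Y} by δ(·,a) → {D,H,L,M,Q} and {C,O,Y}.
On input b, block {D,H,L,M,Q} splits into {D,H,L,M} and {Q}.
Split {C,O,Y} by δ(·,c) → {O,Y} and {C}.
The partition is now stable with 6 blocks: {D,H,L,M} | {A,G,X} | {F} | {O,Y} | {Q} | {C}.

6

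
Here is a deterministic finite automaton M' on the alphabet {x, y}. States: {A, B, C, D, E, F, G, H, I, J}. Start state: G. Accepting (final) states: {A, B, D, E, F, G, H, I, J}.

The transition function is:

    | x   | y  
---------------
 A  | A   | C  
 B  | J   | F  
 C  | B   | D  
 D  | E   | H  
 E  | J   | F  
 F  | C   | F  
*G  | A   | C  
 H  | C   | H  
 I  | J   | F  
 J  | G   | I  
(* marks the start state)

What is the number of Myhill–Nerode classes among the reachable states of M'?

6

Start with accepting vs non-accepting: {A,B,D,E,F,G,H,I,J} | {C}.
On input x, block {A,B,D,E,F,G,H,I,J} splits into {A,B,D,E,G,I,J} and {F,H}.
On input y, block {A,B,D,E,G,I,J} splits into {B,D,E,I} and {A,G} and {J}.
On input x, block {B,D,E,I} splits into {B,E,I} and {D}.
No further refinement is possible. Final partition (6 blocks): {B,E,I} | {C} | {F,H} | {A,G} | {J} | {D}.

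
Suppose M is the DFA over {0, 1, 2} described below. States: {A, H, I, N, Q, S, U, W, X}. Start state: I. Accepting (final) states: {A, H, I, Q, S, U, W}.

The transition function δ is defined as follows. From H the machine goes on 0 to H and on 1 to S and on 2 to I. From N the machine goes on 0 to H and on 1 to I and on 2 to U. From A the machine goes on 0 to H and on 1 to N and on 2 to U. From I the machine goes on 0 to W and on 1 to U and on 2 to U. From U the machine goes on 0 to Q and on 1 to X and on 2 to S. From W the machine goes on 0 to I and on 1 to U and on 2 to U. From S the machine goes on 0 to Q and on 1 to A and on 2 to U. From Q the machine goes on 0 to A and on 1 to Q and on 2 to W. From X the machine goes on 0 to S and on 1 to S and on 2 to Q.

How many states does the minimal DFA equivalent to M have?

8

Start with accepting vs non-accepting: {A,H,I,Q,S,U,W} | {N,X}.
Split {A,H,I,Q,S,U,W} by δ(·,1) → {H,I,Q,S,W} and {A,U}.
Refine {H,I,Q,S,W} on symbol 0: members go to different blocks, giving {H,I,S,W} and {Q}.
Split {H,I,S,W} by δ(·,0) → {H,I,W} and {S}.
Split {H,I,W} by δ(·,1) → {I,W} and {H}.
On input 0, block {N,X} splits into {N} and {X}.
Split {A,U} by δ(·,0) → {U} and {A}.
The partition is now stable with 8 blocks: {I,W} | {N} | {U} | {Q} | {S} | {H} | {X} | {A}.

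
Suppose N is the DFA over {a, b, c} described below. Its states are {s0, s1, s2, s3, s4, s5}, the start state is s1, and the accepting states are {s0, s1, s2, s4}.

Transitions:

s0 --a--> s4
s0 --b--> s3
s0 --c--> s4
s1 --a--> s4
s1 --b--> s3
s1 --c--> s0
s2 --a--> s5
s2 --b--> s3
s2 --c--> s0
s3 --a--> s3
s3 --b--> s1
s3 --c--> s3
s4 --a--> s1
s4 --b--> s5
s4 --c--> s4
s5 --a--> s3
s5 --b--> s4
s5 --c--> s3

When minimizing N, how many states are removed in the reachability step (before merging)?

BFS from s1 reaches {s0, s1, s3, s4, s5}; the 1 state(s) s2 are never visited.

1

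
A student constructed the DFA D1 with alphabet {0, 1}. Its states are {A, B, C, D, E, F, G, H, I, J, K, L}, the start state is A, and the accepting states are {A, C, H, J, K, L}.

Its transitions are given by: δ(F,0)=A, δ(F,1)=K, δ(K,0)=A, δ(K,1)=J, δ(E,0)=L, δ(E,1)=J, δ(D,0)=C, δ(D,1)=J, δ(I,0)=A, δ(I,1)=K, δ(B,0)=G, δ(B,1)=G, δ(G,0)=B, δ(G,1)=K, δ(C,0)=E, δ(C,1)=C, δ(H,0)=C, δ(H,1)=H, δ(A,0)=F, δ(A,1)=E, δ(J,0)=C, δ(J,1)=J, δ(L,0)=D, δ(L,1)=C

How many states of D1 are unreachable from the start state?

4

BFS from A reaches {A, C, D, E, F, J, K, L}; the 4 state(s) B, G, H, I are never visited.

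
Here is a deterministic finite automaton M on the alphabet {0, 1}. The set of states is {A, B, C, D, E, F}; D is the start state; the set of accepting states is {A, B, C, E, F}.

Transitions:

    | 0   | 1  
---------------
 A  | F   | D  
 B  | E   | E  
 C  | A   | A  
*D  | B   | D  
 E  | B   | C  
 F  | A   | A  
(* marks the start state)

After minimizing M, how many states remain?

5

All states are reachable from the start state.
Start with accepting vs non-accepting: {A,B,C,E,F} | {D}.
On input 1, block {A,B,C,E,F} splits into {B,C,E,F} and {A}.
Refine {B,C,E,F} on symbol 0: members go to different blocks, giving {B,E} and {C,F}.
Split {B,E} by δ(·,1) → {B} and {E}.
Stable partition: {B} | {D} | {A} | {C,F} | {E} — 5 equivalence classes.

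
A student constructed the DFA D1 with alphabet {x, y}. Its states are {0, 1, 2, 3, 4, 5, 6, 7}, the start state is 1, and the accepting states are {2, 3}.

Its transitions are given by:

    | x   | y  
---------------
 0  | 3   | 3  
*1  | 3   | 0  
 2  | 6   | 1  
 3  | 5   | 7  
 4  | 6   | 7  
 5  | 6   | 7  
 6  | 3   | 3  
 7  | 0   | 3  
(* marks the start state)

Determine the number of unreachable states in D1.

Starting at 1 and following transitions, the reachable set is {0, 1, 3, 5, 6, 7}. That leaves 2, 4 unreachable — 2 in total.

2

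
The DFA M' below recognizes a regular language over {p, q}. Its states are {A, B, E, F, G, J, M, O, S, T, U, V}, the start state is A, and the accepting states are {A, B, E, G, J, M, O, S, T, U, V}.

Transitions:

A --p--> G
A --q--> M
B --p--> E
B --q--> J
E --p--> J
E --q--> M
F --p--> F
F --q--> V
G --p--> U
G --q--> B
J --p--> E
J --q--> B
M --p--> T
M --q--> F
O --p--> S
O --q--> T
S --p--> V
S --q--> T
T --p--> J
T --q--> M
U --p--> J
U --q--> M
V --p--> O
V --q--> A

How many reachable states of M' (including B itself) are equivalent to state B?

3

Every state is reachable, so we keep all 12.
Start with accepting vs non-accepting: {A,B,E,G,J,M,O,S,T,U,V} | {F}.
Split {A,B,E,G,J,M,O,S,T,U,V} by δ(·,q) → {A,B,E,G,J,O,S,T,U,V} and {M}.
On input q, block {A,B,E,G,J,O,S,T,U,V} splits into {B,G,J,O,S,V} and {A,E,T,U}.
Split {B,G,J,O,S,V} by δ(·,p) → {O,S,V} and {B,G,J}.
No further refinement is possible. Final partition (5 blocks): {O,S,V} | {F} | {M} | {A,E,T,U} | {B,G,J}.
State B belongs to the block {B,G,J}, which has 3 states.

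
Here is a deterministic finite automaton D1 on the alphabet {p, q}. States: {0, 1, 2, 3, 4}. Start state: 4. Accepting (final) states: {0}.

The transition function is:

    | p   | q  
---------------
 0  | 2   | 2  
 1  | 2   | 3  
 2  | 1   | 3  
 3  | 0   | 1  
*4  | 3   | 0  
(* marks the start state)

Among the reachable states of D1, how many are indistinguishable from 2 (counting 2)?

2

All states are reachable from the start state.
Start with accepting vs non-accepting: {0} | {1,2,3,4}.
Refine {1,2,3,4} on symbol p: members go to different blocks, giving {1,2,4} and {3}.
Split {1,2,4} by δ(·,p) → {1,2} and {4}.
The partition is now stable with 4 blocks: {0} | {1,2} | {3} | {4}.
State 2 belongs to the block {1,2}, which has 2 states.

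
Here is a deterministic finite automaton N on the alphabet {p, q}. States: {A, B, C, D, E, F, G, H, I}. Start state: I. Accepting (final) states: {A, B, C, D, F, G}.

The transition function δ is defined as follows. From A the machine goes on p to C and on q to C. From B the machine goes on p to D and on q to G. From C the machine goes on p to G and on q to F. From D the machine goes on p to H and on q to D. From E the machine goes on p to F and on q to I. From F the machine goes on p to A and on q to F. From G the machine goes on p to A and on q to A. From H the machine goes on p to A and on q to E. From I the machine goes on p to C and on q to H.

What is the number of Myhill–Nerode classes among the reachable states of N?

First remove the unreachable states {B,D}; 7 states remain.
Start with accepting vs non-accepting: {A,C,F,G} | {E,H,I}.
No further refinement is possible. Final partition (2 blocks): {A,C,F,G} | {E,H,I}.

2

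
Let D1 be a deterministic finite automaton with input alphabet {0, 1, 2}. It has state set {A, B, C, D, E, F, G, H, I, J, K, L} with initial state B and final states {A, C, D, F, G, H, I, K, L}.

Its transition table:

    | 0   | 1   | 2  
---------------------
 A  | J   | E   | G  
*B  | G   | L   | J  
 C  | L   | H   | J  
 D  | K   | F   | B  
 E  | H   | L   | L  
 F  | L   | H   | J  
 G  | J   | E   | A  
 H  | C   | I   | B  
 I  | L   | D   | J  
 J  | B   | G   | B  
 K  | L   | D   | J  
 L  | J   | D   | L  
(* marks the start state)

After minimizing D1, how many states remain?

Start with accepting vs non-accepting: {A,C,D,F,G,H,I,K,L} | {B,E,J}.
On input 0, block {A,C,D,F,G,H,I,K,L} splits into {C,D,F,H,I,K} and {A,G,L}.
Split {C,D,F,H,I,K} by δ(·,0) → {C,F,I,K} and {D,H}.
Refine {B,E,J} on symbol 0: members go to different blocks, giving {B} and {E} and {J}.
On input 1, block {A,G,L} splits into {A,G} and {L}.
No further refinement is possible. Final partition (7 blocks): {C,F,I,K} | {B} | {A,G} | {D,H} | {E} | {J} | {L}.

7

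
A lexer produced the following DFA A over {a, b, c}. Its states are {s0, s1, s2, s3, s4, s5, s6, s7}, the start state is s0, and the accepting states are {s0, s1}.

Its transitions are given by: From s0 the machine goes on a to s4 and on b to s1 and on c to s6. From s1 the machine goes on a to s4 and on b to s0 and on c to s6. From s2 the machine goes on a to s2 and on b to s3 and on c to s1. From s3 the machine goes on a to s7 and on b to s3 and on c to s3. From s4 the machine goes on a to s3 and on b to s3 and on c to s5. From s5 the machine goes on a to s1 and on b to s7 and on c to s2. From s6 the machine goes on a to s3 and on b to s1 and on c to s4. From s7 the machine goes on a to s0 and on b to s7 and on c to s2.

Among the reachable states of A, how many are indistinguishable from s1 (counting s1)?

Every state is reachable, so we keep all 8.
Start with accepting vs non-accepting: {s0,s1} | {s2,s3,s4,s5,s6,s7}.
On input a, block {s2,s3,s4,s5,s6,s7} splits into {s2,s3,s4,s6} and {s5,s7}.
Split {s2,s3,s4,s6} by δ(·,a) → {s2,s4,s6} and {s3}.
Refine {s2,s4,s6} on symbol a: members go to different blocks, giving {s4,s6} and {s2}.
Refine {s4,s6} on symbol b: members go to different blocks, giving {s4} and {s6}.
The partition is now stable with 6 blocks: {s0,s1} | {s4} | {s5,s7} | {s3} | {s2} | {s6}.
State s1 belongs to the block {s0,s1}, which has 2 states.

2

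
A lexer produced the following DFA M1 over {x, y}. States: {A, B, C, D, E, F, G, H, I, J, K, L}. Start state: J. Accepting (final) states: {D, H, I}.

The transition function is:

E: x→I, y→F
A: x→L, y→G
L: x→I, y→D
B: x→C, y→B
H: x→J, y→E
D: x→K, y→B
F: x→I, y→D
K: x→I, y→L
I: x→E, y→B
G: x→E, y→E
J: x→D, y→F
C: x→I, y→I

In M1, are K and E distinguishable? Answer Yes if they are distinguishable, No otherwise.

First remove the unreachable states {A,G,H}; 9 states remain.
P0 = {D,I} | {B,C,E,F,J,K,L}.
Split {B,C,E,F,J,K,L} by δ(·,x) → {C,E,F,J,K,L} and {B}.
Refine {C,E,F,J,K,L} on symbol y: members go to different blocks, giving {C,F,L} and {E,J,K}.
No further refinement is possible. Final partition (4 blocks): {D,I} | {C,F,L} | {B} | {E,J,K}.
K and E lie in the same block of the stable partition, so they are equivalent — no string distinguishes them.

No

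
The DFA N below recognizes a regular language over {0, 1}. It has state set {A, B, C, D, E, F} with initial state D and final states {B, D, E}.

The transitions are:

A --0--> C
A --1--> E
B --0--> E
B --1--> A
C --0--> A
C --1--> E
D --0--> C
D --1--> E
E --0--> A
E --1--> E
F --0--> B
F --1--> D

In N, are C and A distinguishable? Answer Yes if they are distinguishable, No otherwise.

No

Reachable states from the start: {A,C,D,E}. Unreachable: {B,F} — drop them.
Start with accepting vs non-accepting: {D,E} | {A,C}.
Stable partition: {D,E} | {A,C} — 2 equivalence classes.
C and A lie in the same block of the stable partition, so they are equivalent — no string distinguishes them.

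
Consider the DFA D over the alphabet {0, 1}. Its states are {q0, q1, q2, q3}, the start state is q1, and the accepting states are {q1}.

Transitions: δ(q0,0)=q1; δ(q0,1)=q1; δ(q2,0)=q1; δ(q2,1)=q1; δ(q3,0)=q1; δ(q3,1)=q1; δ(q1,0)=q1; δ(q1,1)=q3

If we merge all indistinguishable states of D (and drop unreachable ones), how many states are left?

2

States {q0,q2} cannot be reached from the start state, so discard them.
Initial partition by acceptance: {q1} | {q3}.
The partition is now stable with 2 blocks: {q1} | {q3}.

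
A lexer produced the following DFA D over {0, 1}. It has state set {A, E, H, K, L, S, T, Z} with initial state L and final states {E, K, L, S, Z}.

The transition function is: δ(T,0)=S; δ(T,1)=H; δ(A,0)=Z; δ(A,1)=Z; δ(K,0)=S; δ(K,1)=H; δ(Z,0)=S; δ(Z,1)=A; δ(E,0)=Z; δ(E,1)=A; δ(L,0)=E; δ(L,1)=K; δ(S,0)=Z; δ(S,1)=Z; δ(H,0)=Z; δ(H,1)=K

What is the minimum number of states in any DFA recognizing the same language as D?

5

First remove the unreachable states {T}; 7 states remain.
P0 = {E,K,L,S,Z} | {A,H}.
Refine {E,K,L,S,Z} on symbol 1: members go to different blocks, giving {E,K,Z} and {L,S}.
Refine {E,K,Z} on symbol 0: members go to different blocks, giving {K,Z} and {E}.
Refine {L,S} on symbol 0: members go to different blocks, giving {L} and {S}.
The partition is now stable with 5 blocks: {K,Z} | {A,H} | {L} | {E} | {S}.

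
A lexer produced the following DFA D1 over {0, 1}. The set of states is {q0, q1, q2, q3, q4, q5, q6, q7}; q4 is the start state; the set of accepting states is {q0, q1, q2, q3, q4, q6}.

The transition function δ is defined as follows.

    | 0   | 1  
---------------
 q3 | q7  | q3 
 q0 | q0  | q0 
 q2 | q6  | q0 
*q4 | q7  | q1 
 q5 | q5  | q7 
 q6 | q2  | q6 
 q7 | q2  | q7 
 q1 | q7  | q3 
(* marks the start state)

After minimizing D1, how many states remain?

3

Reachable states from the start: {q0,q1,q2,q3,q4,q6,q7}. Unreachable: {q5} — drop them.
P0 = {q0,q1,q2,q3,q4,q6} | {q7}.
Split {q0,q1,q2,q3,q4,q6} by δ(·,0) → {q0,q2,q6} and {q1,q3,q4}.
No further refinement is possible. Final partition (3 blocks): {q0,q2,q6} | {q7} | {q1,q3,q4}.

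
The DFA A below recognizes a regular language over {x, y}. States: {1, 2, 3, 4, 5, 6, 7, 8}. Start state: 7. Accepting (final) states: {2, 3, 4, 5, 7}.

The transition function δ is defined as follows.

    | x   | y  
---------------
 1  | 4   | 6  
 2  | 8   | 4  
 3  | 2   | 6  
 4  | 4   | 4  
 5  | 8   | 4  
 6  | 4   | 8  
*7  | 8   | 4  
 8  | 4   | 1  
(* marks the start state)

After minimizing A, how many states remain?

Reachable states from the start: {1,4,6,7,8}. Unreachable: {2,3,5} — drop them.
P0 = {4,7} | {1,6,8}.
Refine {4,7} on symbol x: members go to different blocks, giving {4} and {7}.
No further refinement is possible. Final partition (3 blocks): {4} | {1,6,8} | {7}.

3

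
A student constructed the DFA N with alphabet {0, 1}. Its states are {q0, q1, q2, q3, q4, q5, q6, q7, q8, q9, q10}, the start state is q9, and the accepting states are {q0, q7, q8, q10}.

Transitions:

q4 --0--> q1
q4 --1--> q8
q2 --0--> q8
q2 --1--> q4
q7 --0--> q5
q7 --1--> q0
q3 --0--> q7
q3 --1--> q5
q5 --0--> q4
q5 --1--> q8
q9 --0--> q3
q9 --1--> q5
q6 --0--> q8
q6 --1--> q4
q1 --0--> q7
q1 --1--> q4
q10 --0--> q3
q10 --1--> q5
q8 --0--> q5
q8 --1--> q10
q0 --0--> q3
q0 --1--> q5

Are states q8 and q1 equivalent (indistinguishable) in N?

No

First remove the unreachable states {q2,q6}; 9 states remain.
Start with accepting vs non-accepting: {q0,q7,q8,q10} | {q1,q3,q4,q5,q9}.
On input 1, block {q0,q7,q8,q10} splits into {q0,q10} and {q7,q8}.
On input 0, block {q1,q3,q4,q5,q9} splits into {q4,q5,q9} and {q1,q3}.
On input 0, block {q4,q5,q9} splits into {q4,q9} and {q5}.
On input 1, block {q4,q9} splits into {q4} and {q9}.
On input 1, block {q1,q3} splits into {q1} and {q3}.
The partition is now stable with 7 blocks: {q0,q10} | {q4} | {q7,q8} | {q1} | {q5} | {q9} | {q3}.
q8 and q1 end up in different blocks, so they are distinguishable. For instance, the string 'ε' is accepted from only q8.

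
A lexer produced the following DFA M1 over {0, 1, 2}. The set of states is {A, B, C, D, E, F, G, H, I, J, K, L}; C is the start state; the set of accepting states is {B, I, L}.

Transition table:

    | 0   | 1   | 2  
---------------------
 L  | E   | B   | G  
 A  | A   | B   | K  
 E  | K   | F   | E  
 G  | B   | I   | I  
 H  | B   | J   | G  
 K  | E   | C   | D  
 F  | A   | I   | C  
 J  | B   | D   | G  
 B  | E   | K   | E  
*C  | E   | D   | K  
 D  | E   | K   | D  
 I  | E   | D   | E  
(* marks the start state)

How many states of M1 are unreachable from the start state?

4

Starting at C and following transitions, the reachable set is {A, B, C, D, E, F, I, K}. That leaves G, H, J, L unreachable — 4 in total.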